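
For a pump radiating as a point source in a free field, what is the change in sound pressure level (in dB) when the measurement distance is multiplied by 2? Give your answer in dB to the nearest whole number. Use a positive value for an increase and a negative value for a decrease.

A point source loses 6 dB per doubling of distance; generally ΔL = −20·log₁₀(r₂/r₁).
ΔL = −20·log₁₀(2) = -6.02 dB.

-6 dB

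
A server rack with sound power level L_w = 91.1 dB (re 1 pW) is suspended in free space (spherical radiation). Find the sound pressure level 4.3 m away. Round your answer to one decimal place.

67.4 dB

L_p = L_w − 10·log₁₀(4π·r²) with r = 4.3 m.
4π·r² = 232.4 m², 10·log₁₀ of that is 23.661 dB.
L_p = 91.1 − 23.661 = 67.44 dB.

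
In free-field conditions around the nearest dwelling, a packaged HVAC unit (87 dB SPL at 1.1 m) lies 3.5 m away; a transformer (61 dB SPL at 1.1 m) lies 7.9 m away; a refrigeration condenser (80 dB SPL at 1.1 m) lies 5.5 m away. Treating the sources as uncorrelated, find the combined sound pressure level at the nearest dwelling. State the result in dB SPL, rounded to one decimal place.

Apply inverse-square spreading to bring every level to the receiver, then sum 10^(L/10).
packaged HVAC unit: 87 − 20·log₁₀(3.5/1.1) = 87 − 10.05 = 76.95 dB SPL.
transformer: 61 − 20·log₁₀(7.9/1.1) = 61 − 17.12 = 43.88 dB SPL.
refrigeration condenser: 80 − 20·log₁₀(5.5/1.1) = 80 − 13.98 = 66.02 dB SPL.
Σ 10^(L/10) = 5.353e+07 → L_total = 10·log₁₀(5.353e+07) = 77.29 dB SPL.

77.3 dB SPL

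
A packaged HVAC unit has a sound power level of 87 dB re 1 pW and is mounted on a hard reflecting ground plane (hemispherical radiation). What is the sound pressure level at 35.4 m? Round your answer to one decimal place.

48.0 dB

Free-field hemispherical radiation: L_p = L_w − 10·log₁₀(2π·r²), r = 35.4 m.
2π·r² = 7874 m², 10·log₁₀ of that is 38.962 dB.
L_p = 87 − 38.962 = 48.04 dB.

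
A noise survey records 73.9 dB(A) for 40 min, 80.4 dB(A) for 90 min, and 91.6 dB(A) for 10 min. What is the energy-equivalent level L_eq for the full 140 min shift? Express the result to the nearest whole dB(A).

83 dB(A)

The energy average is taken in the linear domain: L_eq = 10·log₁₀[(Σ tᵢ·10^(Lᵢ/10))/T], T = 140 min.
Σ tᵢ·10^(Lᵢ/10) = 40·10^(73.9/10) + 90·10^(80.4/10) + 10·10^(91.6/10) = 2.530e+10.
L_eq = 10·log₁₀(2.530e+10/140) = 82.57 dB(A).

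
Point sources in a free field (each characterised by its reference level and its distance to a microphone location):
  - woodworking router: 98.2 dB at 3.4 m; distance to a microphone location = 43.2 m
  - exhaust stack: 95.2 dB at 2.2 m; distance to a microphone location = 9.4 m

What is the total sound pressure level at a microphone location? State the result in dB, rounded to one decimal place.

Propagate each source to the receiver with L = L_ref − 20·log₁₀(r/r_ref), then add intensities.
woodworking router: 98.2 − 20·log₁₀(43.2/3.4) = 98.2 − 22.08 = 76.12 dB.
exhaust stack: 95.2 − 20·log₁₀(9.4/2.2) = 95.2 − 12.61 = 82.59 dB.
Σ 10^(L/10) = 2.223e+08 → L_total = 10·log₁₀(2.223e+08) = 83.47 dB.

83.5 dB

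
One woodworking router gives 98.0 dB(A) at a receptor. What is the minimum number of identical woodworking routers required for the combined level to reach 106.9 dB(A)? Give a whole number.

N identical sources give L₁ + 10·log₁₀ N, so require 10·log₁₀ N ≥ 106.9 − 98.0 = 8.9 dB.
N ≥ 10^(8.9/10) = 7.762, so N = 8.

8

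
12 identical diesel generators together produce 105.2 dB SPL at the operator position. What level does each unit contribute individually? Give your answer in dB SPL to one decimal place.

For N identical incoherent sources L_total = L₁ + 10·log₁₀ N, so L₁ = 105.2 − 10·log₁₀(12) = 105.2 − 10.792.

94.4 dB SPL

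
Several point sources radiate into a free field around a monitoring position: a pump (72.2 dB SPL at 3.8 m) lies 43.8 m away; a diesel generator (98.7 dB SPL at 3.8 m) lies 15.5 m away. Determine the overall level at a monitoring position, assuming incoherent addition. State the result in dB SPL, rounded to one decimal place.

86.5 dB SPL

Apply inverse-square spreading to bring every level to the receiver, then sum 10^(L/10).
pump: 72.2 − 20·log₁₀(43.8/3.8) = 72.2 − 21.23 = 50.97 dB SPL.
diesel generator: 98.7 − 20·log₁₀(15.5/3.8) = 98.7 − 12.21 = 86.49 dB SPL.
Σ 10^(L/10) = 4.457e+08 → L_total = 10·log₁₀(4.457e+08) = 86.49 dB SPL.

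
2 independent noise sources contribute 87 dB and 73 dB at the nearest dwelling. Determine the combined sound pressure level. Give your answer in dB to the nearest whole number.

87 dB

For uncorrelated sources the intensities add, so convert each level to linear form, sum, and take 10·log₁₀ of the total.
Σ 10^(L/10) = 10^(87/10) + 10^(73/10) = 5.211e+08.
L_total = 10·log₁₀(5.211e+08) = 87.17 dB.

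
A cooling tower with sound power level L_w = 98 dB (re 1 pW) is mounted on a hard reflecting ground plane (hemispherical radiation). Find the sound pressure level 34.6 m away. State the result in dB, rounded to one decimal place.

59.2 dB

The power spreads over a hemisphere of area 2π·r², so L_p = L_w − 10·log₁₀(2π·r²).
2π·r² = 7522 m², 10·log₁₀ of that is 38.763 dB.
L_p = 98 − 38.763 = 59.24 dB.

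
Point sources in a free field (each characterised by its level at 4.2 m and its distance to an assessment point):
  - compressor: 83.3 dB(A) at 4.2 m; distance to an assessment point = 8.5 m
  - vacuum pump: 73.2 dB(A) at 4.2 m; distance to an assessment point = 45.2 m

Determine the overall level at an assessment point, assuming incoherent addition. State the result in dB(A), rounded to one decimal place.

77.2 dB(A)

Propagate each source to the receiver with L = L_ref − 20·log₁₀(r/r_ref), then add intensities.
compressor: 83.3 − 20·log₁₀(8.5/4.2) = 83.3 − 6.12 = 77.18 dB(A).
vacuum pump: 73.2 − 20·log₁₀(45.2/4.2) = 73.2 − 20.64 = 52.56 dB(A).
Σ 10^(L/10) = 5.238e+07 → L_total = 10·log₁₀(5.238e+07) = 77.19 dB(A).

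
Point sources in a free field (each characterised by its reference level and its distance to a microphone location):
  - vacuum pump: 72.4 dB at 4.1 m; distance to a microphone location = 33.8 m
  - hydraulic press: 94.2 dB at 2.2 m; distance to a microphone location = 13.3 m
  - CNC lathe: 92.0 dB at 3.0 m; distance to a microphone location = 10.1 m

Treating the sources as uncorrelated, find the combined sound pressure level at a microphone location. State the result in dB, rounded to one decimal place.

83.3 dB

First find each source's level at the receiver (point-source: −20·log₁₀(r/r_ref)), then combine on an intensity basis.
vacuum pump: 72.4 − 20·log₁₀(33.8/4.1) = 72.4 − 18.32 = 54.08 dB.
hydraulic press: 94.2 − 20·log₁₀(13.3/2.2) = 94.2 − 15.63 = 78.57 dB.
CNC lathe: 92.0 − 20·log₁₀(10.1/3.0) = 92.0 − 10.54 = 81.46 dB.
Σ 10^(L/10) = 2.121e+08 → L_total = 10·log₁₀(2.121e+08) = 83.26 dB.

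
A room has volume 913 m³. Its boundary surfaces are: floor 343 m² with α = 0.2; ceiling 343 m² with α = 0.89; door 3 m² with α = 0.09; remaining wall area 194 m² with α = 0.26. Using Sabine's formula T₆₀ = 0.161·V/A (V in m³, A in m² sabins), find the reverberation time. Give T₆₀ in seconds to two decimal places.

0.35 s

Summing Sᵢαᵢ: 343·0.2 + 343·0.89 + 3·0.09 + 194·0.26 = 424.58 m².
T₆₀ = 0.161·V/A = 0.161·913/424.58 = 0.346 s.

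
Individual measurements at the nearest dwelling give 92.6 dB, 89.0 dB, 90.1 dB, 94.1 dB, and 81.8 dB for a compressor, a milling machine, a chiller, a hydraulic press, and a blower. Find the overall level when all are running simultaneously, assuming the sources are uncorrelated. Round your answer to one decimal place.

98.0 dB

Incoherent sources combine by intensity addition: L_total = 10·log₁₀(Σ 10^(L_i/10)).
Σ 10^(L/10) = 10^(92.6/10) + 10^(89.0/10) + 10^(90.1/10) + 10^(94.1/10) + 10^(81.8/10) = 6.359e+09.
L_total = 10·log₁₀(6.359e+09) = 98.03 dB.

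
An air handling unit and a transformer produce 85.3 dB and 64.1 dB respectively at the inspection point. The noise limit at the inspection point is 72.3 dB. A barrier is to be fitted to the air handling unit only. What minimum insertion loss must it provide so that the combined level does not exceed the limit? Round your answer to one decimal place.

13.7 dB

Everything except the air handling unit sums to 10^(64.1/10) = 2.570e+06 in linear terms, 64.10 dB.
The limit corresponds to 10^(72.3/10) = 1.698e+07; subtracting the fixed part leaves 1.441e+07 for the air handling unit, i.e. 71.59 dB.
Required insertion loss = 85.3 − 71.59 = 13.71 dB.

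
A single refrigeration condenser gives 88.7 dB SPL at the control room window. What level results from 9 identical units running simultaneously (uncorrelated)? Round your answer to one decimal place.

N identical incoherent sources raise the level by 10·log₁₀ N.
L_total = 88.7 + 10·log₁₀(9) = 88.7 + 9.542 = 98.24 dB SPL.

98.2 dB SPL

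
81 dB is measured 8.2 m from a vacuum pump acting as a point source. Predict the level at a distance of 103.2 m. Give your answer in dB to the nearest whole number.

For a point source, L₂ = L₁ − 20·log₁₀(r₂/r₁).
L₂ = 81 − 20·log₁₀(103.2/8.2) = 81 − 21.997 = 59.00 dB.

59 dB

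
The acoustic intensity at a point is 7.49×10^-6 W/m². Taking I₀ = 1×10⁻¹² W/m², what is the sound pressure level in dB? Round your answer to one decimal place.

I/I₀ = 7.49×10^-6/10⁻¹² = 7.49×10^6, and L = 10·log₁₀(I/I₀).
L = 10·(0.8745 + 6) = 68.74 dB.

68.7 dB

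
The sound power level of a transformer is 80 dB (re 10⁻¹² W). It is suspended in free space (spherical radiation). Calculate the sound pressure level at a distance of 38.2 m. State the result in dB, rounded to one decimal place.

37.4 dB

The power spreads over a sphere of area 4π·r², so L_p = L_w − 10·log₁₀(4π·r²).
4π·r² = 1.834e+04 m², 10·log₁₀ of that is 42.633 dB.
L_p = 80 − 42.633 = 37.37 dB.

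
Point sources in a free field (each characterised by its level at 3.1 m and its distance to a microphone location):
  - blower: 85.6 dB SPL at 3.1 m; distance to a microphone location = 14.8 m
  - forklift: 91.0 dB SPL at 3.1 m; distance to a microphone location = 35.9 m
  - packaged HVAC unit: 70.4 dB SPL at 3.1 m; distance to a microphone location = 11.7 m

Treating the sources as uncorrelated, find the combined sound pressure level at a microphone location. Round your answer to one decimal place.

Propagate each source to the receiver with L = L_ref − 20·log₁₀(r/r_ref), then add intensities.
blower: 85.6 − 20·log₁₀(14.8/3.1) = 85.6 − 13.58 = 72.02 dB SPL.
forklift: 91.0 − 20·log₁₀(35.9/3.1) = 91.0 − 21.27 = 69.73 dB SPL.
packaged HVAC unit: 70.4 − 20·log₁₀(11.7/3.1) = 70.4 − 11.54 = 58.86 dB SPL.
Σ 10^(L/10) = 2.609e+07 → L_total = 10·log₁₀(2.609e+07) = 74.16 dB SPL.

74.2 dB SPL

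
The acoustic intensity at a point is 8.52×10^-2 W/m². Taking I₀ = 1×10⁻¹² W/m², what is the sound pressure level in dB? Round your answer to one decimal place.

L = 10·log₁₀(I/I₀) = 10·log₁₀(8.52×10^-2/10⁻¹²) = 10·log₁₀(8.52×10^10).
L = 10·(0.9304 + 10) = 109.30 dB.

109.3 dB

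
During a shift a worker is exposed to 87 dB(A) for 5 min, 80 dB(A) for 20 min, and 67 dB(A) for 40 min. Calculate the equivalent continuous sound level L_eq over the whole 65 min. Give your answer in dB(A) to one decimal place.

78.6 dB(A)

The energy average is taken in the linear domain: L_eq = 10·log₁₀[(Σ tᵢ·10^(Lᵢ/10))/T], T = 65 min.
Σ tᵢ·10^(Lᵢ/10) = 5·10^(87/10) + 20·10^(80/10) + 40·10^(67/10) = 4.706e+09.
L_eq = 10·log₁₀(4.706e+09/65) = 78.60 dB(A).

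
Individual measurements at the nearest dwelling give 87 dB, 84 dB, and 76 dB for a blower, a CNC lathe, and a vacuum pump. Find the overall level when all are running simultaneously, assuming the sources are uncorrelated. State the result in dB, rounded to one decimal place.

89.0 dB

Incoherent sources combine by intensity addition: L_total = 10·log₁₀(Σ 10^(L_i/10)).
Σ 10^(L/10) = 10^(87/10) + 10^(84/10) + 10^(76/10) = 7.922e+08.
L_total = 10·log₁₀(7.922e+08) = 88.99 dB.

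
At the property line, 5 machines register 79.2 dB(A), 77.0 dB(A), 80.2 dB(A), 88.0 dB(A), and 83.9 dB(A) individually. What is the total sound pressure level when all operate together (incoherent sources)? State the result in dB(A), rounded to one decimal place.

Incoherent sources combine by intensity addition: L_total = 10·log₁₀(Σ 10^(L_i/10)).
Σ 10^(L/10) = 10^(79.2/10) + 10^(77.0/10) + 10^(80.2/10) + 10^(88.0/10) + 10^(83.9/10) = 1.114e+09.
L_total = 10·log₁₀(1.114e+09) = 90.47 dB(A).

90.5 dB(A)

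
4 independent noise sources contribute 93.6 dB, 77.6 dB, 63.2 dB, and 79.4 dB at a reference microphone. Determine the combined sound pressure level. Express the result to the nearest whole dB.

94 dB

Incoherent sources combine by intensity addition: L_total = 10·log₁₀(Σ 10^(L_i/10)).
Σ 10^(L/10) = 10^(93.6/10) + 10^(77.6/10) + 10^(63.2/10) + 10^(79.4/10) = 2.438e+09.
L_total = 10·log₁₀(2.438e+09) = 93.87 dB.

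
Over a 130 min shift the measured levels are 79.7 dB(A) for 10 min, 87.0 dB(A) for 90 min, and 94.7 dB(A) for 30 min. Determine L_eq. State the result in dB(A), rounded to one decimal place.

90.2 dB(A)

Weight each interval's intensity by its duration and average over T = 130 min:
Σ tᵢ·10^(Lᵢ/10) = 10·10^(79.7/10) + 90·10^(87.0/10) + 30·10^(94.7/10) = 1.346e+11.
L_eq = 10·log₁₀(1.346e+11/130) = 90.15 dB(A).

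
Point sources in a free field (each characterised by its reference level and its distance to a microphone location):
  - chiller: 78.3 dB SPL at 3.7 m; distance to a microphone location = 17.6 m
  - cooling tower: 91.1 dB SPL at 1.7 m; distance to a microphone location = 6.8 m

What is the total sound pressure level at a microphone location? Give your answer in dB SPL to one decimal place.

Propagate each source to the receiver with L = L_ref − 20·log₁₀(r/r_ref), then add intensities.
chiller: 78.3 − 20·log₁₀(17.6/3.7) = 78.3 − 13.55 = 64.75 dB SPL.
cooling tower: 91.1 − 20·log₁₀(6.8/1.7) = 91.1 − 12.04 = 79.06 dB SPL.
Σ 10^(L/10) = 8.350e+07 → L_total = 10·log₁₀(8.350e+07) = 79.22 dB SPL.

79.2 dB SPL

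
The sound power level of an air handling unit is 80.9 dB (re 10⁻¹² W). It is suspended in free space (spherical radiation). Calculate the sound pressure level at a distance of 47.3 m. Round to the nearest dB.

The power spreads over a sphere of area 4π·r², so L_p = L_w − 10·log₁₀(4π·r²).
4π·r² = 2.811e+04 m², 10·log₁₀ of that is 44.489 dB.
L_p = 80.9 − 44.489 = 36.41 dB.

36 dB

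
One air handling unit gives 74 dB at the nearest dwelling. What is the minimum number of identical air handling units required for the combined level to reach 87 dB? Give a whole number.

Need L₁ + 10·log₁₀ N ≥ 87, i.e. log₁₀ N ≥ 1.30.
N ≥ 10^(13.0/10) = 19.953, so N = 20.

20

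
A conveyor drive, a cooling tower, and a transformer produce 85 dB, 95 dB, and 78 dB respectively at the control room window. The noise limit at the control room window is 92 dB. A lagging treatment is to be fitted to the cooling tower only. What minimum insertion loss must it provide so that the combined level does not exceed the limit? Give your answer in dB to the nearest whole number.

The untreated sources together contribute 10^(85/10) + 10^(78/10) = 3.793e+08, i.e. 85.79 dB.
To meet 92 dB overall, the treated cooling tower may contribute at most 10^(92/10) − 3.793e+08 = 1.206e+09, i.e. 90.81 dB.
Required insertion loss = 95 − 90.81 = 4.19 dB.

4 dB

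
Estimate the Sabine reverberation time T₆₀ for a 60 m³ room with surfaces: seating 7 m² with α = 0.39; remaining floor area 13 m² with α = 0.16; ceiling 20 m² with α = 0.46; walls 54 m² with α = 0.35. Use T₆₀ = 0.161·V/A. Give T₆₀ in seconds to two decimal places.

0.29 s

Summing Sᵢαᵢ: 7·0.39 + 13·0.16 + 20·0.46 + 54·0.35 = 32.91 m².
T₆₀ = 0.161·V/A = 0.161·60/32.91 = 0.294 s.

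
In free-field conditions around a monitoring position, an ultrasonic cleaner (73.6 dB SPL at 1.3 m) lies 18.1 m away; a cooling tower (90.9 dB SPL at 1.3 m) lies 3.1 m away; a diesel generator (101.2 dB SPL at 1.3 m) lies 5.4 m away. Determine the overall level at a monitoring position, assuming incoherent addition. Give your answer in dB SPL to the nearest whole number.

90 dB SPL

Propagate each source to the receiver with L = L_ref − 20·log₁₀(r/r_ref), then add intensities.
ultrasonic cleaner: 73.6 − 20·log₁₀(18.1/1.3) = 73.6 − 22.87 = 50.73 dB SPL.
cooling tower: 90.9 − 20·log₁₀(3.1/1.3) = 90.9 − 7.55 = 83.35 dB SPL.
diesel generator: 101.2 − 20·log₁₀(5.4/1.3) = 101.2 − 12.37 = 88.83 dB SPL.
Σ 10^(L/10) = 9.805e+08 → L_total = 10·log₁₀(9.805e+08) = 89.91 dB SPL.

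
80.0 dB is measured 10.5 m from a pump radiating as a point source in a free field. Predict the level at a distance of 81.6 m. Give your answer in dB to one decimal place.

Spherical spreading from a point source gives a 20·log₁₀(r₂/r₁) drop.
L₂ = 80.0 − 20·log₁₀(81.6/10.5) = 80.0 − 17.810 = 62.19 dB.

62.2 dB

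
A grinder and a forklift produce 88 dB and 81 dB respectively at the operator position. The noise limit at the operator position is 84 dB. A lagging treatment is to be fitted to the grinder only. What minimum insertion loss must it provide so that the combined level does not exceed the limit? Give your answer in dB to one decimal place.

The untreated sources together contribute 10^(81/10) = 1.259e+08, i.e. 81.00 dB.
The limit corresponds to 10^(84/10) = 2.512e+08; subtracting the fixed part leaves 1.253e+08 for the grinder, i.e. 80.98 dB.
Required insertion loss = 88 − 80.98 = 7.02 dB.

7.0 dB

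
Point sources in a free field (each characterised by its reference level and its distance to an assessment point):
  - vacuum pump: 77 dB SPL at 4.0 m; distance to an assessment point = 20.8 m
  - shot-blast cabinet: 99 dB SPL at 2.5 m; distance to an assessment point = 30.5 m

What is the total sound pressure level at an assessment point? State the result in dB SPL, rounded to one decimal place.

Apply inverse-square spreading to bring every level to the receiver, then sum 10^(L/10).
vacuum pump: 77 − 20·log₁₀(20.8/4.0) = 77 − 14.32 = 62.68 dB SPL.
shot-blast cabinet: 99 − 20·log₁₀(30.5/2.5) = 99 − 21.73 = 77.27 dB SPL.
Σ 10^(L/10) = 5.522e+07 → L_total = 10·log₁₀(5.522e+07) = 77.42 dB SPL.

77.4 dB SPL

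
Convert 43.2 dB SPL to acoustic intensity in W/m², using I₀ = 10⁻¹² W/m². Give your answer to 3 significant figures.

2.09e-08 W/m²

I/I₀ = 10^(43.2/10) = 2.089e+04, so I = 2.089e+04 × 10⁻¹² W/m².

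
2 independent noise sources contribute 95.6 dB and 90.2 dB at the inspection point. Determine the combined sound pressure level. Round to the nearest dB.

For uncorrelated sources the intensities add, so convert each level to linear form, sum, and take 10·log₁₀ of the total.
Σ 10^(L/10) = 10^(95.6/10) + 10^(90.2/10) = 4.678e+09.
L_total = 10·log₁₀(4.678e+09) = 96.70 dB.

97 dB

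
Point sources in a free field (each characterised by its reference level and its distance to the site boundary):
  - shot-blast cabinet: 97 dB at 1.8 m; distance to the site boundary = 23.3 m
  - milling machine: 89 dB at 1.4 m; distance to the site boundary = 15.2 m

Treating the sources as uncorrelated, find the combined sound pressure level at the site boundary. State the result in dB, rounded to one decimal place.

75.6 dB

Propagate each source to the receiver with L = L_ref − 20·log₁₀(r/r_ref), then add intensities.
shot-blast cabinet: 97 − 20·log₁₀(23.3/1.8) = 97 − 22.24 = 74.76 dB.
milling machine: 89 − 20·log₁₀(15.2/1.4) = 89 − 20.71 = 68.29 dB.
Σ 10^(L/10) = 3.665e+07 → L_total = 10·log₁₀(3.665e+07) = 75.64 dB.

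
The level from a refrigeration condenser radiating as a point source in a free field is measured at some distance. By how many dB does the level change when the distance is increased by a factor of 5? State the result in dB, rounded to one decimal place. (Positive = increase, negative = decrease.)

-14.0 dB

With spherical spreading the level changes by −20·log₁₀(r₂/r₁).
ΔL = −20·log₁₀(5) = -13.98 dB.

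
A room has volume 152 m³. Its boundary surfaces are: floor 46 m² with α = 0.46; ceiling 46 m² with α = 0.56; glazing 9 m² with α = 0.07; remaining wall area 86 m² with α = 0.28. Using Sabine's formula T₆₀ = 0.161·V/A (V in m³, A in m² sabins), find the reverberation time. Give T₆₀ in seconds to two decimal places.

A = Σ Sᵢαᵢ = 46·0.46 + 46·0.56 + 9·0.07 + 86·0.28 = 71.63 m².
T₆₀ = 0.161·V/A = 0.161·152/71.63 = 0.342 s.

0.34 s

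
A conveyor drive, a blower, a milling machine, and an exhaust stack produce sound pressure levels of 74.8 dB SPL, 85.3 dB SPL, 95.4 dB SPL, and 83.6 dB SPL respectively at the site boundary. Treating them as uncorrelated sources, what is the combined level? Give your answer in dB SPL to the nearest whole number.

For uncorrelated sources the intensities add, so convert each level to linear form, sum, and take 10·log₁₀ of the total.
Σ 10^(L/10) = 10^(74.8/10) + 10^(85.3/10) + 10^(95.4/10) + 10^(83.6/10) = 4.065e+09.
L_total = 10·log₁₀(4.065e+09) = 96.09 dB SPL.

96 dB SPL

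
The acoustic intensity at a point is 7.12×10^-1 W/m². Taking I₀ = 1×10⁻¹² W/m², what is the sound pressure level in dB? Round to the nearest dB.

119 dB

I/I₀ = 7.12×10^-1/10⁻¹² = 7.12×10^11, and L = 10·log₁₀(I/I₀).
L = 10·(0.8525 + 11) = 118.52 dB.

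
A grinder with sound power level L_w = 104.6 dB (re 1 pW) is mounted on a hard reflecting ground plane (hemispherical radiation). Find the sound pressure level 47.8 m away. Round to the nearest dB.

63 dB

Free-field hemispherical radiation: L_p = L_w − 10·log₁₀(2π·r²), r = 47.8 m.
2π·r² = 1.436e+04 m², 10·log₁₀ of that is 41.570 dB.
L_p = 104.6 − 41.570 = 63.03 dB.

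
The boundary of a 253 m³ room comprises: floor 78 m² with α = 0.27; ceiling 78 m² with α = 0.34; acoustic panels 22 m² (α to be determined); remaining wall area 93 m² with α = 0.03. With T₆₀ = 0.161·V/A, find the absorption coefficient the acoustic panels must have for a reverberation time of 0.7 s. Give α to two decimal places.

0.36

A = 0.161·V/T₆₀ = 0.161·253/0.7 = 58.19 m² sabins.
Absorption from the other surfaces = 78·0.27 + 78·0.34 + 93·0.03 = 50.37 m², so the acoustic panels must supply 7.82 m² over 22 m².
α = 7.82/22 = 0.355.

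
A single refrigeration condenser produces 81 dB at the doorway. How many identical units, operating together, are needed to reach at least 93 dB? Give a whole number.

N identical sources give L₁ + 10·log₁₀ N, so require 10·log₁₀ N ≥ 93 − 81 = 12.0 dB.
N ≥ 10^(12.0/10) = 15.849, so N = 16.

16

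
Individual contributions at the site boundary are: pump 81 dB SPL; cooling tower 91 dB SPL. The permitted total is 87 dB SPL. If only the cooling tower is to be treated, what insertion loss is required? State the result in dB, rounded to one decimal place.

5.3 dB

Everything except the cooling tower sums to 10^(81/10) = 1.259e+08 in linear terms, 81.00 dB SPL.
To meet 87 dB SPL overall, the treated cooling tower may contribute at most 10^(87/10) − 1.259e+08 = 3.753e+08, i.e. 85.74 dB SPL.
So the cooling tower must be reduced from 91 to 85.74 dB SPL: IL = 5.26 dB.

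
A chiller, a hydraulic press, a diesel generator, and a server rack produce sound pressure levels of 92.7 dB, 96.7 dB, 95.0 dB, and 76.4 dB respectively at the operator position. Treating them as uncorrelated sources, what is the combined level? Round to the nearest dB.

Incoherent sources combine by intensity addition: L_total = 10·log₁₀(Σ 10^(L_i/10)).
Σ 10^(L/10) = 10^(92.7/10) + 10^(96.7/10) + 10^(95.0/10) + 10^(76.4/10) = 9.745e+09.
L_total = 10·log₁₀(9.745e+09) = 99.89 dB.

100 dB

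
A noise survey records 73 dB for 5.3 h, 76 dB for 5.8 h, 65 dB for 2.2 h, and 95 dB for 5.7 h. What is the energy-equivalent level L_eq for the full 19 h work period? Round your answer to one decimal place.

L_eq = 10·log₁₀[(1/T)·Σ tᵢ·10^(Lᵢ/10)] with T = 19 h.
Σ tᵢ·10^(Lᵢ/10) = 5.3·10^(73/10) + 5.8·10^(76/10) + 2.2·10^(65/10) + 5.7·10^(95/10) = 1.837e+10.
L_eq = 10·log₁₀(1.837e+10/19) = 89.85 dB.

89.9 dB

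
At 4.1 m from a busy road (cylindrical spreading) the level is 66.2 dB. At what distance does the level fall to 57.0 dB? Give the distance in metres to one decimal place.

34.1 m

For a line source L₁ − L₂ = 10·log₁₀(r₂/r₁), so r₂ = r₁·10^((L₁−L₂)/10).
r₂ = 4.1·10^((66.2−57.0)/10) = 4.1·10^(9.2/10) = 34.10 m.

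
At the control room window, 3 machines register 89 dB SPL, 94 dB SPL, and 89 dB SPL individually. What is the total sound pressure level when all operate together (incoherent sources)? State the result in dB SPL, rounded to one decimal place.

Incoherent sources combine by intensity addition: L_total = 10·log₁₀(Σ 10^(L_i/10)).
Σ 10^(L/10) = 10^(89/10) + 10^(94/10) + 10^(89/10) = 4.101e+09.
L_total = 10·log₁₀(4.101e+09) = 96.13 dB SPL.

96.1 dB SPL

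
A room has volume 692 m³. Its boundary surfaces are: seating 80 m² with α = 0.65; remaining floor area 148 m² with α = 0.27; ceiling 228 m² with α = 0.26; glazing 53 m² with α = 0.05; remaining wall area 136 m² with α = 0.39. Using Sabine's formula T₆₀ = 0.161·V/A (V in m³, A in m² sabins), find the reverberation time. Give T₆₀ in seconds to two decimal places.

A = Σ Sᵢαᵢ = 80·0.65 + 148·0.27 + 228·0.26 + 53·0.05 + 136·0.39 = 206.93 m².
T₆₀ = 0.161·V/A = 0.161·692/206.93 = 0.538 s.

0.54 s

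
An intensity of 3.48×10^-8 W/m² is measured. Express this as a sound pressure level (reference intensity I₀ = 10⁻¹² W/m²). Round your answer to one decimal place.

I/I₀ = 3.48×10^-8/10⁻¹² = 3.48×10^4, and L = 10·log₁₀(I/I₀).
L = 10·(0.5416 + 4) = 45.42 dB.

45.4 dB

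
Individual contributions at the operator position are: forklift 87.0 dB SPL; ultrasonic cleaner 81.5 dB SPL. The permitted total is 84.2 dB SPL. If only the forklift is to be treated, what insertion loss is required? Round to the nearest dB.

6 dB

Fixed contribution from the other source: Σ 10^(L/10) = 10^(81.5/10) = 1.413e+08 (81.50 dB SPL).
The limit corresponds to 10^(84.2/10) = 2.630e+08; subtracting the fixed part leaves 1.218e+08 for the forklift, i.e. 80.86 dB SPL.
Required insertion loss = 87.0 − 80.86 = 6.14 dB.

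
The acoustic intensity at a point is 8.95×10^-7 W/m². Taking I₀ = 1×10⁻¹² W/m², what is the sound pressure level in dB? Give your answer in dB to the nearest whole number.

60 dB

Dividing by I₀ shifts the exponent by 12: I/I₀ = 8.95×10^5.
L = 10·(0.9518 + 5) = 59.52 dB.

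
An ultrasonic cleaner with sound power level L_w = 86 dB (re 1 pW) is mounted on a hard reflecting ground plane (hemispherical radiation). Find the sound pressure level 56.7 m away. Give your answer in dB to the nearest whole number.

Free-field hemispherical radiation: L_p = L_w − 10·log₁₀(2π·r²), r = 56.7 m.
2π·r² = 2.02e+04 m², 10·log₁₀ of that is 43.053 dB.
L_p = 86 − 43.053 = 42.95 dB.

43 dB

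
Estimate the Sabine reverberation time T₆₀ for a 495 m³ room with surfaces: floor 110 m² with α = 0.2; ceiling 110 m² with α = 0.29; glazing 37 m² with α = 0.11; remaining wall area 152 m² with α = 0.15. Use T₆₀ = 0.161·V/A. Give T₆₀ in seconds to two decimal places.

A = Σ Sᵢαᵢ = 110·0.2 + 110·0.29 + 37·0.11 + 152·0.15 = 80.77 m².
T₆₀ = 0.161·V/A = 0.161·495/80.77 = 0.987 s.

0.99 s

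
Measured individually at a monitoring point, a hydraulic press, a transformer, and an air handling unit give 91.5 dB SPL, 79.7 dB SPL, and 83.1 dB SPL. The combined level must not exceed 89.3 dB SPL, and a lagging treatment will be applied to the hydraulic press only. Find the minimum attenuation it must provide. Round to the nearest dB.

4 dB

Fixed contribution from the other sources: Σ 10^(L/10) = 10^(79.7/10) + 10^(83.1/10) = 2.975e+08 (84.73 dB SPL).
The limit corresponds to 10^(89.3/10) = 8.511e+08; subtracting the fixed part leaves 5.536e+08 for the hydraulic press, i.e. 87.43 dB SPL.
So the hydraulic press must be reduced from 91.5 to 87.43 dB SPL: IL = 4.07 dB.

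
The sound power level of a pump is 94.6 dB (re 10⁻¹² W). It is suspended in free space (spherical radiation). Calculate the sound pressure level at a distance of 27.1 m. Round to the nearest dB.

Free-field spherical radiation: L_p = L_w − 10·log₁₀(4π·r²), r = 27.1 m.
4π·r² = 9229 m², 10·log₁₀ of that is 39.651 dB.
L_p = 94.6 − 39.651 = 54.95 dB.

55 dB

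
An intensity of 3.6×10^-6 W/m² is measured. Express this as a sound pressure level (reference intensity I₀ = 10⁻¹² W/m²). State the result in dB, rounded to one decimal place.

65.6 dB

I/I₀ = 3.6×10^-6/10⁻¹² = 3.6×10^6, and L = 10·log₁₀(I/I₀).
L = 10·(0.5563 + 6) = 65.56 dB.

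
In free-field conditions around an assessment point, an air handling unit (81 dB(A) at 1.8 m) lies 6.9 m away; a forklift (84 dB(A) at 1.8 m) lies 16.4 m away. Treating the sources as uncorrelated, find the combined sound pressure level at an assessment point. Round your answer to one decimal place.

70.6 dB(A)

Propagate each source to the receiver with L = L_ref − 20·log₁₀(r/r_ref), then add intensities.
air handling unit: 81 − 20·log₁₀(6.9/1.8) = 81 − 11.67 = 69.33 dB(A).
forklift: 84 − 20·log₁₀(16.4/1.8) = 84 − 19.19 = 64.81 dB(A).
Σ 10^(L/10) = 1.159e+07 → L_total = 10·log₁₀(1.159e+07) = 70.64 dB(A).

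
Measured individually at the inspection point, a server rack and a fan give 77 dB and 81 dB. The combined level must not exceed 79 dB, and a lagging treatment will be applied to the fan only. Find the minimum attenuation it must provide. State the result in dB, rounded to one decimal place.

Everything except the fan sums to 10^(77/10) = 5.012e+07 in linear terms, 77.00 dB.
To meet 79 dB overall, the treated fan may contribute at most 10^(79/10) − 5.012e+07 = 2.931e+07, i.e. 74.67 dB.
So the fan must be reduced from 81 to 74.67 dB: IL = 6.33 dB.

6.3 dB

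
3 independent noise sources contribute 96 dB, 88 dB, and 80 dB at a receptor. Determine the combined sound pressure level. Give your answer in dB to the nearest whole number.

For uncorrelated sources the intensities add, so convert each level to linear form, sum, and take 10·log₁₀ of the total.
Σ 10^(L/10) = 10^(96/10) + 10^(88/10) + 10^(80/10) = 4.712e+09.
L_total = 10·log₁₀(4.712e+09) = 96.73 dB.

97 dB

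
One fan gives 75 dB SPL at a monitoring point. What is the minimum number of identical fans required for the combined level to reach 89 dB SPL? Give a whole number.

N identical sources give L₁ + 10·log₁₀ N, so require 10·log₁₀ N ≥ 89 − 75 = 14.0 dB.
N ≥ 10^(14.0/10) = 25.119, so N = 26.

26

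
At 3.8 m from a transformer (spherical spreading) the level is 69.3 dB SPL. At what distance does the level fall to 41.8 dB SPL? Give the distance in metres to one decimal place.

90.1 m

For a point source L₁ − L₂ = 20·log₁₀(r₂/r₁), so r₂ = r₁·10^((L₁−L₂)/20).
r₂ = 3.8·10^((69.3−41.8)/20) = 3.8·10^(27.5/20) = 90.11 m.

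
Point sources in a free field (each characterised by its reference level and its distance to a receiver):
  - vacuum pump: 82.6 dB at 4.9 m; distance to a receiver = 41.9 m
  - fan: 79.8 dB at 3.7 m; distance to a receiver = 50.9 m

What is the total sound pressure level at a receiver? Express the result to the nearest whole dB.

Apply inverse-square spreading to bring every level to the receiver, then sum 10^(L/10).
vacuum pump: 82.6 − 20·log₁₀(41.9/4.9) = 82.6 − 18.64 = 63.96 dB.
fan: 79.8 − 20·log₁₀(50.9/3.7) = 79.8 − 22.77 = 57.03 dB.
Σ 10^(L/10) = 2.993e+06 → L_total = 10·log₁₀(2.993e+06) = 64.76 dB.

65 dB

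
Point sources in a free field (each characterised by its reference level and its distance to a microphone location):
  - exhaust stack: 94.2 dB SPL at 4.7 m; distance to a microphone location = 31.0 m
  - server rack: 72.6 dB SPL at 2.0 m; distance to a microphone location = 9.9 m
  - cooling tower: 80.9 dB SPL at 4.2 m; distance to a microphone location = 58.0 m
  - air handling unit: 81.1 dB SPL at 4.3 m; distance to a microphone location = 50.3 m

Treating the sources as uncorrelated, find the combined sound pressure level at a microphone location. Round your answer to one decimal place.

78.0 dB SPL

Propagate each source to the receiver with L = L_ref − 20·log₁₀(r/r_ref), then add intensities.
exhaust stack: 94.2 − 20·log₁₀(31.0/4.7) = 94.2 − 16.39 = 77.81 dB SPL.
server rack: 72.6 − 20·log₁₀(9.9/2.0) = 72.6 − 13.89 = 58.71 dB SPL.
cooling tower: 80.9 − 20·log₁₀(58.0/4.2) = 80.9 − 22.80 = 58.10 dB SPL.
air handling unit: 81.1 − 20·log₁₀(50.3/4.3) = 81.1 − 21.36 = 59.74 dB SPL.
Σ 10^(L/10) = 6.279e+07 → L_total = 10·log₁₀(6.279e+07) = 77.98 dB SPL.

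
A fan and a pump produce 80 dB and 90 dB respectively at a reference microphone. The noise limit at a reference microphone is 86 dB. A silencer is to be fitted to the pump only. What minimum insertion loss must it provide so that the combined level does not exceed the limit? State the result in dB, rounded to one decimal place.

Fixed contribution from the other source: Σ 10^(L/10) = 10^(80/10) = 1.000e+08 (80.00 dB).
To meet 86 dB overall, the treated pump may contribute at most 10^(86/10) − 1.000e+08 = 2.981e+08, i.e. 84.74 dB.
Required insertion loss = 90 − 84.74 = 5.26 dB.

5.3 dB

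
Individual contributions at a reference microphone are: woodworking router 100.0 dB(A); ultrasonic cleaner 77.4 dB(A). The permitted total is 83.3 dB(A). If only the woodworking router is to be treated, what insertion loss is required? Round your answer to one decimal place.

18.0 dB

The untreated sources together contribute 10^(77.4/10) = 5.495e+07, i.e. 77.40 dB(A).
To meet 83.3 dB(A) overall, the treated woodworking router may contribute at most 10^(83.3/10) − 5.495e+07 = 1.588e+08, i.e. 82.01 dB(A).
Required insertion loss = 100.0 − 82.01 = 17.99 dB.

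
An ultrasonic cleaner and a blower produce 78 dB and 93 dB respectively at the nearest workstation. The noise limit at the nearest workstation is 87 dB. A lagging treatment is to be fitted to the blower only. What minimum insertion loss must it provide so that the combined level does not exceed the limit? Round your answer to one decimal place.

Fixed contribution from the other source: Σ 10^(L/10) = 10^(78/10) = 6.310e+07 (78.00 dB).
The limit corresponds to 10^(87/10) = 5.012e+08; subtracting the fixed part leaves 4.381e+08 for the blower, i.e. 86.42 dB.
Required insertion loss = 93 − 86.42 = 6.58 dB.

6.6 dB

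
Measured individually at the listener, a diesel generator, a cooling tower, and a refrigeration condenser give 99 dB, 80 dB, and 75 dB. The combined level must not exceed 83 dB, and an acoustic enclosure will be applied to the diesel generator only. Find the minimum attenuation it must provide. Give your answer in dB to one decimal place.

Everything except the diesel generator sums to 10^(80/10) + 10^(75/10) = 1.316e+08 in linear terms, 81.19 dB.
To meet 83 dB overall, the treated diesel generator may contribute at most 10^(83/10) − 1.316e+08 = 6.790e+07, i.e. 78.32 dB.
Required insertion loss = 99 − 78.32 = 20.68 dB.

20.7 dB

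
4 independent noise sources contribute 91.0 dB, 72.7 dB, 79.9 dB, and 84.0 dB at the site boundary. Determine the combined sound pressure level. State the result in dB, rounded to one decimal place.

92.1 dB

For uncorrelated sources the intensities add, so convert each level to linear form, sum, and take 10·log₁₀ of the total.
Σ 10^(L/10) = 10^(91.0/10) + 10^(72.7/10) + 10^(79.9/10) + 10^(84.0/10) = 1.626e+09.
L_total = 10·log₁₀(1.626e+09) = 92.11 dB.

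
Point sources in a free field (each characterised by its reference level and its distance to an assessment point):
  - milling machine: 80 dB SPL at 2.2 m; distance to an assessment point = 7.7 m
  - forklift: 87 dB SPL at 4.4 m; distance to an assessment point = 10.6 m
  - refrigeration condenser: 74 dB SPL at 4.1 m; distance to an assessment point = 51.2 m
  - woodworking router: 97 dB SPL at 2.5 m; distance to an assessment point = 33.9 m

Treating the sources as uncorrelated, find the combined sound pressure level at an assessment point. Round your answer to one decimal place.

First find each source's level at the receiver (point-source: −20·log₁₀(r/r_ref)), then combine on an intensity basis.
milling machine: 80 − 20·log₁₀(7.7/2.2) = 80 − 10.88 = 69.12 dB SPL.
forklift: 87 − 20·log₁₀(10.6/4.4) = 87 − 7.64 = 79.36 dB SPL.
refrigeration condenser: 74 − 20·log₁₀(51.2/4.1) = 74 − 21.93 = 52.07 dB SPL.
woodworking router: 97 − 20·log₁₀(33.9/2.5) = 97 − 22.65 = 74.35 dB SPL.
Σ 10^(L/10) = 1.219e+08 → L_total = 10·log₁₀(1.219e+08) = 80.86 dB SPL.

80.9 dB SPL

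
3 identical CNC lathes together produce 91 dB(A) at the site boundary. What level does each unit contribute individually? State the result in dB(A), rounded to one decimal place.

3 equal contributions raise the level by 10·log₁₀ 3 = 4.771 dB, so each unit alone gives 91 − 4.771.

86.2 dB(A)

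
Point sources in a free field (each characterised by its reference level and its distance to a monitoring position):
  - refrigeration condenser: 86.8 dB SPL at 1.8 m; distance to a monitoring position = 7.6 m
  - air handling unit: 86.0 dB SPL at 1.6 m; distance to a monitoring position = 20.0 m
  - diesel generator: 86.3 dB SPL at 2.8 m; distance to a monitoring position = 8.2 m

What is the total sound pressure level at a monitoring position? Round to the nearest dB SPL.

79 dB SPL

Apply inverse-square spreading to bring every level to the receiver, then sum 10^(L/10).
refrigeration condenser: 86.8 − 20·log₁₀(7.6/1.8) = 86.8 − 12.51 = 74.29 dB SPL.
air handling unit: 86.0 − 20·log₁₀(20.0/1.6) = 86.0 − 21.94 = 64.06 dB SPL.
diesel generator: 86.3 − 20·log₁₀(8.2/2.8) = 86.3 − 9.33 = 76.97 dB SPL.
Σ 10^(L/10) = 7.913e+07 → L_total = 10·log₁₀(7.913e+07) = 78.98 dB SPL.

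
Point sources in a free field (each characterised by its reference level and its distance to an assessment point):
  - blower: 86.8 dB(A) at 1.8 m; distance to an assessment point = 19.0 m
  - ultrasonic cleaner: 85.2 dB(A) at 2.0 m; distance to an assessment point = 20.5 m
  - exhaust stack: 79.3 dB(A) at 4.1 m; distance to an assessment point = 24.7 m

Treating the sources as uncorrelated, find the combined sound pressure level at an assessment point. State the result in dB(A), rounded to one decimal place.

69.9 dB(A)

First find each source's level at the receiver (point-source: −20·log₁₀(r/r_ref)), then combine on an intensity basis.
blower: 86.8 − 20·log₁₀(19.0/1.8) = 86.8 − 20.47 = 66.33 dB(A).
ultrasonic cleaner: 85.2 − 20·log₁₀(20.5/2.0) = 85.2 − 20.21 = 64.99 dB(A).
exhaust stack: 79.3 − 20·log₁₀(24.7/4.1) = 79.3 − 15.60 = 63.70 dB(A).
Σ 10^(L/10) = 9.793e+06 → L_total = 10·log₁₀(9.793e+06) = 69.91 dB(A).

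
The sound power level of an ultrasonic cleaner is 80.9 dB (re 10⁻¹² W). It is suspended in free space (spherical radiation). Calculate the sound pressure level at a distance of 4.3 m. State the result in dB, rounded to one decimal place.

L_p = L_w − 10·log₁₀(4π·r²) with r = 4.3 m.
4π·r² = 232.4 m², 10·log₁₀ of that is 23.661 dB.
L_p = 80.9 − 23.661 = 57.24 dB.

57.2 dB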